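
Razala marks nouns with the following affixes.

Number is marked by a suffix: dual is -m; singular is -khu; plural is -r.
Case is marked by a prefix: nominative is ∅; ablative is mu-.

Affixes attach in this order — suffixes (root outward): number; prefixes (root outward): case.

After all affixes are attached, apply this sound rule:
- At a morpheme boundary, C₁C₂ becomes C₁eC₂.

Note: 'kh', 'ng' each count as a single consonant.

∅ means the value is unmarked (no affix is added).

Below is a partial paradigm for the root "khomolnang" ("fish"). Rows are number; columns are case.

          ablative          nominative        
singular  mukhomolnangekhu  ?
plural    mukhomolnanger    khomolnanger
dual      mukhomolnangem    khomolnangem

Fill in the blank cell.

Attach number singular -khu → khomolnangkhu.
case = nominative: zero marking, form stays khomolnangkhu.
Apply epenthesis: khomolnangkhu → khomolnangekhu.

khomolnangekhu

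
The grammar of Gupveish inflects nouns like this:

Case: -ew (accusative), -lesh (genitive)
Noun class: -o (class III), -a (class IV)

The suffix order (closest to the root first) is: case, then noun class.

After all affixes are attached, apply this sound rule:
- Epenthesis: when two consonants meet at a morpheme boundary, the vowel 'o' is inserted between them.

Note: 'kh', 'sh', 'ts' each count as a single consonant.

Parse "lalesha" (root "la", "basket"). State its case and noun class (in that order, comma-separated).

Segment: la-lesh-a.
case: -lesh → genitive.
noun class: -a → class IV.

genitive, class IV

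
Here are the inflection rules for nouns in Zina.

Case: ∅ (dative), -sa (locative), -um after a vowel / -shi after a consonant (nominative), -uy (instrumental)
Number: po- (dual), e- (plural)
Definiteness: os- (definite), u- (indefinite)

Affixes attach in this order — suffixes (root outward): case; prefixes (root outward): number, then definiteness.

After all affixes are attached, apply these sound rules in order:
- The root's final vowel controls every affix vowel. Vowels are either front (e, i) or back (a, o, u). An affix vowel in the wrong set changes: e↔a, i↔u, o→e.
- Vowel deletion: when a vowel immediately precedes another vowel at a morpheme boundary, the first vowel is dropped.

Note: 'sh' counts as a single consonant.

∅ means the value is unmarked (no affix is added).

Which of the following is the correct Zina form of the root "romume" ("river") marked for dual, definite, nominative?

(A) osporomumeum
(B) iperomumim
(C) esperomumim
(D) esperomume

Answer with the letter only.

C

Attach number dual po- → poromume.
Attach case nominative -um (after vowel 'e') → poromumeum.
Attach definiteness definite os- → osporomumeum.
Apply vowel harmony: osporomumeum → esperomumeim.
Apply vowel deletion: esperomumeim → esperomumim.
So the correct form is esperomumim, option (C).
(D) esperomume is wrong: it uses dative instead of nominative for case.
(B) iperomumim is wrong: it uses indefinite instead of definite for definiteness.
(A) osporomumeum is wrong: it fails to apply the sound rule(s).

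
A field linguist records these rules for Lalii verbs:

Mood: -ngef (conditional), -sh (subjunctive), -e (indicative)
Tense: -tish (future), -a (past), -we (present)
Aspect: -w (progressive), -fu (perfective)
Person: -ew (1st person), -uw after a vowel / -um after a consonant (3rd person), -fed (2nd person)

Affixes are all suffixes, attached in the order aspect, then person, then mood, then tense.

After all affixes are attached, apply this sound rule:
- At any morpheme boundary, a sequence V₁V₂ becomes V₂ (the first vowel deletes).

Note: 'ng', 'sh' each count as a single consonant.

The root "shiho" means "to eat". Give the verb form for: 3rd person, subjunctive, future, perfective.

shihofuwshtish

Attach aspect perfective -fu → shihofu.
Attach person 3rd person -uw (after vowel 'u') → shihofuuw.
Attach mood subjunctive -sh → shihofuuwsh.
Attach tense future -tish → shihofuuwshtish.
Apply vowel deletion: shihofuuwshtish → shihofuwshtish.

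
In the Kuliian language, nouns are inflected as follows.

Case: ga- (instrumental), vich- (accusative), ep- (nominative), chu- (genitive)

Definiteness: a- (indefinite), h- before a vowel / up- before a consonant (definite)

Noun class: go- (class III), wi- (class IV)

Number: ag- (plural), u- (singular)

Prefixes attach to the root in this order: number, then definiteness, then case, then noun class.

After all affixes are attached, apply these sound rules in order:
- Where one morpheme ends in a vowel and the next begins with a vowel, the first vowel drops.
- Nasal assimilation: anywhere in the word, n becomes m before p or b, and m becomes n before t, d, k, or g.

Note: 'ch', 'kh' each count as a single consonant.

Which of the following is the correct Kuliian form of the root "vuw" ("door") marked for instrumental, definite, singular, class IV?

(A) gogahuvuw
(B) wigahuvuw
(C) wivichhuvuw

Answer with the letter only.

B

Attach number singular u- → uvuw.
Attach definiteness definite h- (before vowel 'u') → huvuw.
Attach case instrumental ga- → gahuvuw.
Attach noun class class IV wi- → wigahuvuw.
Vowel deletion: no change.
Nasal assimilation: no change.
So the correct form is wigahuvuw, option (B).
(A) gogahuvuw is wrong: it uses class III instead of class IV for noun class.
(C) wivichhuvuw is wrong: it uses accusative instead of instrumental for case.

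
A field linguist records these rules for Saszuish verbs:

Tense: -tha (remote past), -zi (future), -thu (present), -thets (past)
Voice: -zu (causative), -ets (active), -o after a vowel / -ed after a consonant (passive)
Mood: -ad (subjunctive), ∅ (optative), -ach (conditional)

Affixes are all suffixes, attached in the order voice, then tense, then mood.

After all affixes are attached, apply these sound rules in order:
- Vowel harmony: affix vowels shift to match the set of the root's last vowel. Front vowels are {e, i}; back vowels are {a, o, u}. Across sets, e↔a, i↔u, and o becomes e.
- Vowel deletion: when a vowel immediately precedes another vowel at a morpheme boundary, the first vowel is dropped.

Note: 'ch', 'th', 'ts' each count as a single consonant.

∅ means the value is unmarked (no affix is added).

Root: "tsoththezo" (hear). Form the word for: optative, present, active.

tsoththezatsthu

Attach voice active -ets → tsoththezoets.
Attach tense present -thu → tsoththezoetsthu.
mood = optative: zero marking, form stays tsoththezoetsthu.
Apply vowel harmony: tsoththezoetsthu → tsoththezoatsthu.
Apply vowel deletion: tsoththezoatsthu → tsoththezatsthu.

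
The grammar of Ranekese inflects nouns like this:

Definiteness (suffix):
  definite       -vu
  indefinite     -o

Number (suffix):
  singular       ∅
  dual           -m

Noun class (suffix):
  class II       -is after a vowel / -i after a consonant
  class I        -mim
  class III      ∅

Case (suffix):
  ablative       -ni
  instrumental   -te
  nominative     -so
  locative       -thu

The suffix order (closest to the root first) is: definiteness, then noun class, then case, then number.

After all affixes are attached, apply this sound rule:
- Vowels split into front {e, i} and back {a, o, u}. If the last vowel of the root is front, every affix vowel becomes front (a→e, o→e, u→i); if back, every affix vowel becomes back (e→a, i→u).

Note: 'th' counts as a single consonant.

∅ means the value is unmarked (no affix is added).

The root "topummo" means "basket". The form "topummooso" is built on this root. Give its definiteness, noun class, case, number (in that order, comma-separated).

indefinite, class III, nominative, singular

Segment: topummo-o-so.
definiteness: -o → indefinite.
noun class: ∅ → class III.
case: -so → nominative.
number: ∅ → singular.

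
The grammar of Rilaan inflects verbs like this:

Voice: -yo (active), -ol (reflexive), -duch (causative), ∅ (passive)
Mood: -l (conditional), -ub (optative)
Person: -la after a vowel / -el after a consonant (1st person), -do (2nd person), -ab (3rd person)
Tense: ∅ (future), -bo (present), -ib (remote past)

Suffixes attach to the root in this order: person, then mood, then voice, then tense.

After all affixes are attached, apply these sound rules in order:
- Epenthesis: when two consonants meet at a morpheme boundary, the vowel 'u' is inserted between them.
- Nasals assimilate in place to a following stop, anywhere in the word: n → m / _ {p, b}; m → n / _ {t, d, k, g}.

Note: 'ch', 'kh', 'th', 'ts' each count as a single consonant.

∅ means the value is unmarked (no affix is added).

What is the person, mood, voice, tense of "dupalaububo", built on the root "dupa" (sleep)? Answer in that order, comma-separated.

Segment: dupa-la-ub-bo.
person: -la/el → 1st person.
mood: -ub → optative.
voice: ∅ → passive.
tense: -bo → present.

1st person, optative, passive, present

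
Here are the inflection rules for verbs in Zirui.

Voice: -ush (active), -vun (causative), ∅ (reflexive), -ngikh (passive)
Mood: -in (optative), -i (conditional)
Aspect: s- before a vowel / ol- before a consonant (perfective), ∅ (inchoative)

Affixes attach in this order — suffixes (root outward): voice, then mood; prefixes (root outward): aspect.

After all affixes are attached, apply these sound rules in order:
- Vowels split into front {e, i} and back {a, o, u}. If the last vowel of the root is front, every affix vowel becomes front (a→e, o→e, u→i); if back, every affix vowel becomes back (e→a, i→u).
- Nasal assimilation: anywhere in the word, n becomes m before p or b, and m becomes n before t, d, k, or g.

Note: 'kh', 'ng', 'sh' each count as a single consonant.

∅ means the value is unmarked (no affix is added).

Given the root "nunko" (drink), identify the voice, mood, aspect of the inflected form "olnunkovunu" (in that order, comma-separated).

Segment: ol-nunko-vun-i.
voice: -vun → causative.
mood: -i → conditional.
aspect: s/ol- → perfective.

causative, conditional, perfective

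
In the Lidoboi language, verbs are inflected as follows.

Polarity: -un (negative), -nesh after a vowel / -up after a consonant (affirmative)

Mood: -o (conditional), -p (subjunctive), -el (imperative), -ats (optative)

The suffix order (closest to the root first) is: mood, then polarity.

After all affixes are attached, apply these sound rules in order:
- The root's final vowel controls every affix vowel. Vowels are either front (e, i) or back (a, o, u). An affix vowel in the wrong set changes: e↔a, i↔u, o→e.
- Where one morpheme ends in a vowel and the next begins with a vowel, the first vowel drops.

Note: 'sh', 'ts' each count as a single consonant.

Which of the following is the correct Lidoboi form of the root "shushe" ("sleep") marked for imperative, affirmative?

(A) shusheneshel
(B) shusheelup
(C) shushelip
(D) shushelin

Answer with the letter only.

C

Attach mood imperative -el → shusheel.
Attach polarity affirmative -up (after consonant 'l') → shusheelup.
Apply vowel harmony: shusheelup → shusheelip.
Apply vowel deletion: shusheelip → shushelip.
So the correct form is shushelip, option (C).
(B) shusheelup is wrong: it fails to apply the sound rule(s).
(D) shushelin is wrong: it uses negative instead of affirmative for polarity.
(A) shusheneshel is wrong: it has the affixes in the wrong order.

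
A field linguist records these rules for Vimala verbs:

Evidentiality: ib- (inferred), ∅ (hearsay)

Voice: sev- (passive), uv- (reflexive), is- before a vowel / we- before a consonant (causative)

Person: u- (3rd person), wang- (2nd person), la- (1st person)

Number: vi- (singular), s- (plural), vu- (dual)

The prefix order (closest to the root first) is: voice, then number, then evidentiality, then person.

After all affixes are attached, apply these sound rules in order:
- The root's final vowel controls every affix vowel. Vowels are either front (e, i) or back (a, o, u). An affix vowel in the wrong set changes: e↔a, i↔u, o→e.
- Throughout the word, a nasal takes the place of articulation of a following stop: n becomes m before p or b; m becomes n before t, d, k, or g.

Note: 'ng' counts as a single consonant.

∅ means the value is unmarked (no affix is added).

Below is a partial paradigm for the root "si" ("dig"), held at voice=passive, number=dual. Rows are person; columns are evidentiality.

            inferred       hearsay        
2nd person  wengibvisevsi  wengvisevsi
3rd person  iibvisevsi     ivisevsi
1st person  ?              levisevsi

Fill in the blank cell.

leibvisevsi

Attach voice passive sev- → sevsi.
Attach number dual vu- → vusevsi.
Attach evidentiality inferred ib- → ibvusevsi.
Attach person 1st person la- → laibvusevsi.
Apply vowel harmony: laibvusevsi → leibvisevsi.
Nasal assimilation: no change.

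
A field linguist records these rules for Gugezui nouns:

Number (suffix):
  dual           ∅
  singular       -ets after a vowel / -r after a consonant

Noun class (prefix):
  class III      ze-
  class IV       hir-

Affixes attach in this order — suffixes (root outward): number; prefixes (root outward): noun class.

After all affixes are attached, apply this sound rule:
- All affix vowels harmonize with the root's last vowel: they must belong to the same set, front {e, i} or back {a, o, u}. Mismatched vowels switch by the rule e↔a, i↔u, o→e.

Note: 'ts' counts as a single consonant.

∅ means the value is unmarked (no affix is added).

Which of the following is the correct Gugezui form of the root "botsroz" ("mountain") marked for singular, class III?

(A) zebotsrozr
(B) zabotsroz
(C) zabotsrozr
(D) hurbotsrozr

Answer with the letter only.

Attach noun class class III ze- → zebotsroz.
Attach number singular -r (after consonant 'z') → zebotsrozr.
Apply vowel harmony: zebotsrozr → zabotsrozr.
So the correct form is zabotsrozr, option (C).
(D) hurbotsrozr is wrong: it uses class IV instead of class III for noun class.
(A) zebotsrozr is wrong: it fails to apply the sound rule(s).
(B) zabotsroz is wrong: it uses dual instead of singular for number.

C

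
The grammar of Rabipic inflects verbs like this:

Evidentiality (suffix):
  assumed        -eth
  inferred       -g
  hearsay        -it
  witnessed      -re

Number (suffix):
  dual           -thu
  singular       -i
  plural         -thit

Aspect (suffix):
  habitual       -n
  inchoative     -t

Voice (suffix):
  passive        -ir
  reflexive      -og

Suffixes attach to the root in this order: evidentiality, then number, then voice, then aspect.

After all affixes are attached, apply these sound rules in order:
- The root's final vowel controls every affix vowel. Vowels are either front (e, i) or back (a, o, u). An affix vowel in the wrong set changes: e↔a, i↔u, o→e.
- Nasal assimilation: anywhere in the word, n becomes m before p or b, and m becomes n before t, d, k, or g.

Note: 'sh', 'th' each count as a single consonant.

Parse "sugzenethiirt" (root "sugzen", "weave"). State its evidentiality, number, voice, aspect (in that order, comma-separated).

Segment: sugzen-eth-i-ir-t.
evidentiality: -eth → assumed.
number: -i → singular.
voice: -ir → passive.
aspect: -t → inchoative.

assumed, singular, passive, inchoative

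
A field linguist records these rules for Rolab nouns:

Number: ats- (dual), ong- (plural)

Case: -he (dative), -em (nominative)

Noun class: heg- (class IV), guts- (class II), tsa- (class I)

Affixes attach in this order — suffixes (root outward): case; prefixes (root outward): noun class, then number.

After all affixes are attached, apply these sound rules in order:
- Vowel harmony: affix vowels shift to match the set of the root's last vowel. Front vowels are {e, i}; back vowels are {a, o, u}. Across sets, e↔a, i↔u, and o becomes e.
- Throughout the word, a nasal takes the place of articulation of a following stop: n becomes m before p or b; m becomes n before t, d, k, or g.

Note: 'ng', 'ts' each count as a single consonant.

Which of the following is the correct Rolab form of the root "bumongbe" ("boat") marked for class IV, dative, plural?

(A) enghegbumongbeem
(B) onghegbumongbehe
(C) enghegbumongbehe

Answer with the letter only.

Attach case dative -he → bumongbehe.
Attach noun class class IV heg- → hegbumongbehe.
Attach number plural ong- → onghegbumongbehe.
Apply vowel harmony: onghegbumongbehe → enghegbumongbehe.
Nasal assimilation: no change.
So the correct form is enghegbumongbehe, option (C).
(B) onghegbumongbehe is wrong: it fails to apply the sound rule(s).
(A) enghegbumongbeem is wrong: it uses nominative instead of dative for case.

C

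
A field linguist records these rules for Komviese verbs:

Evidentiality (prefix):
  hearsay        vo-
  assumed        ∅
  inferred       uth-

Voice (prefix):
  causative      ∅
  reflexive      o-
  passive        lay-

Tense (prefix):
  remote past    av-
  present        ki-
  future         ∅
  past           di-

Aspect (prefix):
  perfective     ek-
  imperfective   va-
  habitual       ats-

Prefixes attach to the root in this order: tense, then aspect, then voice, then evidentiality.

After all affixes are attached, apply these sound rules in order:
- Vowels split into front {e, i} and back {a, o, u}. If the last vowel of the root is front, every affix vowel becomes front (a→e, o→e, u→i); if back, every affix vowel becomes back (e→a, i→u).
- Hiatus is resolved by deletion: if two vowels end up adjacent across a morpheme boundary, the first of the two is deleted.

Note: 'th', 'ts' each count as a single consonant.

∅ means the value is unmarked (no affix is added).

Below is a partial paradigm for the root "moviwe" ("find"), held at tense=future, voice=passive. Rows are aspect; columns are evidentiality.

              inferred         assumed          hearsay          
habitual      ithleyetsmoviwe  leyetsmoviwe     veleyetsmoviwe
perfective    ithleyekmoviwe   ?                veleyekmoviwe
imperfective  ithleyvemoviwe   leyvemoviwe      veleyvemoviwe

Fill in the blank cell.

tense = future: zero marking, form stays moviwe.
Attach aspect perfective ek- → ekmoviwe.
Attach voice passive lay- → layekmoviwe.
evidentiality = assumed: zero marking, form stays layekmoviwe.
Apply vowel harmony: layekmoviwe → leyekmoviwe.
Vowel deletion: no change.

leyekmoviwe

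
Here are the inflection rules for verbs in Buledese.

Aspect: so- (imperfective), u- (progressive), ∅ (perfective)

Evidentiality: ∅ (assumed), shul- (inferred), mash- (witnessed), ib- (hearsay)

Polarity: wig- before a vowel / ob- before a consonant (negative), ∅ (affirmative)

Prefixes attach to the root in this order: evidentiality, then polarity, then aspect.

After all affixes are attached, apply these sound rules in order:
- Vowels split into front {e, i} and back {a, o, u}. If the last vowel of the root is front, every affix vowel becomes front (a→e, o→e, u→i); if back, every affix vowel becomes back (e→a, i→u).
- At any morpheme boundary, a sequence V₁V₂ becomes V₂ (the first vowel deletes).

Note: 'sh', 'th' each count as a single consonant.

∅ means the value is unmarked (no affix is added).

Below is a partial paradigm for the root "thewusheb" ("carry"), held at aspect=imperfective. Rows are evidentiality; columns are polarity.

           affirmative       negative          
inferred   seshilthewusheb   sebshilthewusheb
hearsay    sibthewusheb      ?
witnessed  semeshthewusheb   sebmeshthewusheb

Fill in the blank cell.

sewigibthewusheb

Attach evidentiality hearsay ib- → ibthewusheb.
Attach polarity negative wig- (before vowel 'i') → wigibthewusheb.
Attach aspect imperfective so- → sowigibthewusheb.
Apply vowel harmony: sowigibthewusheb → sewigibthewusheb.
Vowel deletion: no change.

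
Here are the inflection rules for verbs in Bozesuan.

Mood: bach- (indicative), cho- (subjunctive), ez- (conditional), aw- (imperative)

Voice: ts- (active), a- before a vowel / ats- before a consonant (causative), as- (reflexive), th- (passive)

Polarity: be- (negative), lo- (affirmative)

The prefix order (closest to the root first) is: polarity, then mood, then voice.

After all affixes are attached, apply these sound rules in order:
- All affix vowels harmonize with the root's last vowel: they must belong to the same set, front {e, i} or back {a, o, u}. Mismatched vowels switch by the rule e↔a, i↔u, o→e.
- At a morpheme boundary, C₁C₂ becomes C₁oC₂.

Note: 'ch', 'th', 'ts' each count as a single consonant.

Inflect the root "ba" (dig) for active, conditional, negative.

Attach polarity negative be- → beba.
Attach mood conditional ez- → ezbeba.
Attach voice active ts- → tsezbeba.
Apply vowel harmony: tsezbeba → tsazbaba.
Apply epenthesis: tsazbaba → tsazobaba.

tsazobaba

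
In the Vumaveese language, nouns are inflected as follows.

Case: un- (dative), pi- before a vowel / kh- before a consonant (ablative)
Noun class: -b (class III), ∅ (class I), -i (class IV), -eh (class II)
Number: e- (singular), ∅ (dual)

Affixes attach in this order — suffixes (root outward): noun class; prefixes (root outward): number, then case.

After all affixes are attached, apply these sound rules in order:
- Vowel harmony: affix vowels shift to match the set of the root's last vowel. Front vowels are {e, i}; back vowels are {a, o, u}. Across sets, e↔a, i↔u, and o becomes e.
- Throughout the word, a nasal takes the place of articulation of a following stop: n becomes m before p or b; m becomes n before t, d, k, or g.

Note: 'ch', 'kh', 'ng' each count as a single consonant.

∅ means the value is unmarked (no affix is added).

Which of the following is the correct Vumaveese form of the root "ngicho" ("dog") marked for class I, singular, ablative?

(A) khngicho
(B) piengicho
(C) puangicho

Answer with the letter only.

C

Attach number singular e- → engicho.
Attach case ablative pi- (before vowel 'e') → piengicho.
noun class = class I: zero marking, form stays piengicho.
Apply vowel harmony: piengicho → puangicho.
Nasal assimilation: no change.
So the correct form is puangicho, option (C).
(B) piengicho is wrong: it fails to apply the sound rule(s).
(A) khngicho is wrong: it uses dual instead of singular for number.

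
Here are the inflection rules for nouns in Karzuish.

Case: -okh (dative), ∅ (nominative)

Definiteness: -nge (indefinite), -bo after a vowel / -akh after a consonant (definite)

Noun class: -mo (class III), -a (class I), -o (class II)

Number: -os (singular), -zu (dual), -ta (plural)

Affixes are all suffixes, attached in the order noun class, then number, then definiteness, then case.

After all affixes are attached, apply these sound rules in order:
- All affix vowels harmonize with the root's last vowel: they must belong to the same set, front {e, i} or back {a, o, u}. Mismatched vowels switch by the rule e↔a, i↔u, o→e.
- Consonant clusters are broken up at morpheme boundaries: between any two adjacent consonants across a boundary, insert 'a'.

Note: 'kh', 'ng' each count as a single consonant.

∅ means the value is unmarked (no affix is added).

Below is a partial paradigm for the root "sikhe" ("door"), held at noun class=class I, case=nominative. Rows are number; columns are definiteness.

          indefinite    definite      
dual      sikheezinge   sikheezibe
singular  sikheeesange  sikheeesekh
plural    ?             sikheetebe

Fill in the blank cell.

Attach noun class class I -a → sikhea.
Attach number plural -ta → sikheata.
Attach definiteness indefinite -nge → sikheatange.
case = nominative: zero marking, form stays sikheatange.
Apply vowel harmony: sikheatange → sikheetenge.
Epenthesis: no change.

sikheetenge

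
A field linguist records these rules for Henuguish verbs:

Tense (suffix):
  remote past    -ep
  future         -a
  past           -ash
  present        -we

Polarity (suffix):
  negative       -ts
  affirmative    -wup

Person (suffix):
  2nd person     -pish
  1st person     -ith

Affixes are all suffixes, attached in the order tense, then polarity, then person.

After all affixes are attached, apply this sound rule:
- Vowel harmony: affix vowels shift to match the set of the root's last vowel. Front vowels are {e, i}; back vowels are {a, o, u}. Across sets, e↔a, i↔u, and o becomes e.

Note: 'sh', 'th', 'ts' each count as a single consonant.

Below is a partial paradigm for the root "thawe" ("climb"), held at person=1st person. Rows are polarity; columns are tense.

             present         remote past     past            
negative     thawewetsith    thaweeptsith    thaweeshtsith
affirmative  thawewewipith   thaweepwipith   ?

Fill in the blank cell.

Attach tense past -ash → thaweash.
Attach polarity affirmative -wup → thaweashwup.
Attach person 1st person -ith → thaweashwupith.
Apply vowel harmony: thaweashwupith → thaweeshwipith.

thaweeshwipith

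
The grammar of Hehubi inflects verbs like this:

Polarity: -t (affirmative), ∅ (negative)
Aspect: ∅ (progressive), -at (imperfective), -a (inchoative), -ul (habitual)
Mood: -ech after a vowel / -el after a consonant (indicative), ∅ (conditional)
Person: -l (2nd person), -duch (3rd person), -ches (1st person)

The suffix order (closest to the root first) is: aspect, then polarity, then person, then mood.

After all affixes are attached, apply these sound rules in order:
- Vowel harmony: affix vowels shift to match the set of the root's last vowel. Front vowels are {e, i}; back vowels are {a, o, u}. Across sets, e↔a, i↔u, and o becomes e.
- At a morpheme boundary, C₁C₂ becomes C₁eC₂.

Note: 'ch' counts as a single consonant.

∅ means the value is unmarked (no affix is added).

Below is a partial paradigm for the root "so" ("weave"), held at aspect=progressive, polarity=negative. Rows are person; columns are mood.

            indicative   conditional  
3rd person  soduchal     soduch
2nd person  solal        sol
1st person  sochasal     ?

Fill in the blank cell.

sochas

aspect = progressive: zero marking, form stays so.
polarity = negative: zero marking, form stays so.
Attach person 1st person -ches → soches.
mood = conditional: zero marking, form stays soches.
Apply vowel harmony: soches → sochas.
Epenthesis: no change.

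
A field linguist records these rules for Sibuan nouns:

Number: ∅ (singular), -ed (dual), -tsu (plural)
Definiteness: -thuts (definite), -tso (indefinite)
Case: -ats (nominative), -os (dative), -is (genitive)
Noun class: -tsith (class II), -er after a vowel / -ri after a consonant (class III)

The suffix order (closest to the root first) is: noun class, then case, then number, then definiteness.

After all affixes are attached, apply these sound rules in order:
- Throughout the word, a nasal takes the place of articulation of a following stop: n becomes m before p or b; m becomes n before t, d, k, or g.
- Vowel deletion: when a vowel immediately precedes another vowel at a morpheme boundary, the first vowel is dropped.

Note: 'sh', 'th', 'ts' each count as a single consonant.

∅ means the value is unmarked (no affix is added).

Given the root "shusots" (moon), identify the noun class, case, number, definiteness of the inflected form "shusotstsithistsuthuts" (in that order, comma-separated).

Segment: shusots-tsith-is-tsu-thuts.
noun class: -tsith → class II.
case: -is → genitive.
number: -tsu → plural.
definiteness: -thuts → definite.

class II, genitive, plural, definite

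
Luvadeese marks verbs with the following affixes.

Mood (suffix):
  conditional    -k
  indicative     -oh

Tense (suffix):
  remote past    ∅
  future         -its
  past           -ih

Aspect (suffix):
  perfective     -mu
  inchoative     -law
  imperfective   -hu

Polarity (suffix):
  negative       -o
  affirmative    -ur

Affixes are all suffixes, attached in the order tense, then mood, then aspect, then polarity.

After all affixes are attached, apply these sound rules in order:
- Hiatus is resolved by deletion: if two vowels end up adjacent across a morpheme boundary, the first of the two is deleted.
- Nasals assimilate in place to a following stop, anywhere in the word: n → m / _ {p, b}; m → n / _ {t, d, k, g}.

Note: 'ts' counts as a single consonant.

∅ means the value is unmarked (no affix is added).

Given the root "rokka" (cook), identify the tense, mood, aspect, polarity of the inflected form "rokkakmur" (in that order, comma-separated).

Segment: rokka-k-mu-ur.
tense: ∅ → remote past.
mood: -k → conditional.
aspect: -mu → perfective.
polarity: -ur → affirmative.

remote past, conditional, perfective, affirmative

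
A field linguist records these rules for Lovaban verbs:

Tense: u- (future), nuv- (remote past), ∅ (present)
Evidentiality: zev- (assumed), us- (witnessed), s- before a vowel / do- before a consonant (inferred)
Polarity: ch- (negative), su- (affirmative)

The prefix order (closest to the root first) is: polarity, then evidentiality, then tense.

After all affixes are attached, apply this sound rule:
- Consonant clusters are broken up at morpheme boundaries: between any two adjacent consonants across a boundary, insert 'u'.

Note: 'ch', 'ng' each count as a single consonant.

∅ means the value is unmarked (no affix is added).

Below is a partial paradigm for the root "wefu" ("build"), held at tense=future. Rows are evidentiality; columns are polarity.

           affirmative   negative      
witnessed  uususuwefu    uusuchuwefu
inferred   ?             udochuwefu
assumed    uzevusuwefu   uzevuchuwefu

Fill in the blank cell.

udosuwefu

Attach polarity affirmative su- → suwefu.
Attach evidentiality inferred do- (before consonant 's') → dosuwefu.
Attach tense future u- → udosuwefu.
Epenthesis: no change.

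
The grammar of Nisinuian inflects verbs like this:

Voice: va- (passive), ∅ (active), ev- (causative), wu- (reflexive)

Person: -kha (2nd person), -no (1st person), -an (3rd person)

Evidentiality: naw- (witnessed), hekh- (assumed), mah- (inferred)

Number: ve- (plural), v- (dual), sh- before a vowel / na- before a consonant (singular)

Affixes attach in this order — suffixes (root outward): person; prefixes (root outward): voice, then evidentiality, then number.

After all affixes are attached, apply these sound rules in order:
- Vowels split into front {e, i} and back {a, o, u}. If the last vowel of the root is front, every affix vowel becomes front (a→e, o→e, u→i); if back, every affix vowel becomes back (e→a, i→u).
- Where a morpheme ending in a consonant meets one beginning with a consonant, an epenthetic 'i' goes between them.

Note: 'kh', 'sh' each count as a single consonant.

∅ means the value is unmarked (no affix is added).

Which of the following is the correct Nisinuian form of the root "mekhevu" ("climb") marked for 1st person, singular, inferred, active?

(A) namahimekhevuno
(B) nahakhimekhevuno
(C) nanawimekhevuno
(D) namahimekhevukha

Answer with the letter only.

voice = active: zero marking, form stays mekhevu.
Attach person 1st person -no → mekhevuno.
Attach evidentiality inferred mah- → mahmekhevuno.
Attach number singular na- (before consonant 'm') → namahmekhevuno.
Vowel harmony: no change.
Apply epenthesis: namahmekhevuno → namahimekhevuno.
So the correct form is namahimekhevuno, option (A).
(C) nanawimekhevuno is wrong: it uses witnessed instead of inferred for evidentiality.
(D) namahimekhevukha is wrong: it uses 2nd person instead of 1st person for person.
(B) nahakhimekhevuno is wrong: it uses assumed instead of inferred for evidentiality.

A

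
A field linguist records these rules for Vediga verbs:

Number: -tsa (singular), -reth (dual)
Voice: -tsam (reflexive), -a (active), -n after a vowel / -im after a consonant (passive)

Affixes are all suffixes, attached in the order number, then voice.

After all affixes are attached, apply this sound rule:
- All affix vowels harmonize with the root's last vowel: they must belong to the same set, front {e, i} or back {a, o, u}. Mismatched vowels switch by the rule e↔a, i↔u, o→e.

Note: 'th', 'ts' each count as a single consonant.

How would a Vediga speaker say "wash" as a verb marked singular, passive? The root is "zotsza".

zotszatsan

Attach number singular -tsa → zotszatsa.
Attach voice passive -n (after vowel 'a') → zotszatsan.
Vowel harmony: no change.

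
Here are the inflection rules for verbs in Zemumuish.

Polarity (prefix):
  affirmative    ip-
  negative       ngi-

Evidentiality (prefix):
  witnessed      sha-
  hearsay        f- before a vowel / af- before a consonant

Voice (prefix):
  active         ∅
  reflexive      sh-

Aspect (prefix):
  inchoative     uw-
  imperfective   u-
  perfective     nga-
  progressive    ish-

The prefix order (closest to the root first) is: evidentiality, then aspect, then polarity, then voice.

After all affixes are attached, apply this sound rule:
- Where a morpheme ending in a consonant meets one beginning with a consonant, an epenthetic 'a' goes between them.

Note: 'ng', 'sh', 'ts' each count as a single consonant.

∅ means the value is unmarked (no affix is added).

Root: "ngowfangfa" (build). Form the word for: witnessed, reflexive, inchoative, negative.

shangiuwashangowfangfa

Attach evidentiality witnessed sha- → shangowfangfa.
Attach aspect inchoative uw- → uwshangowfangfa.
Attach polarity negative ngi- → ngiuwshangowfangfa.
Attach voice reflexive sh- → shngiuwshangowfangfa.
Apply epenthesis: shngiuwshangowfangfa → shangiuwashangowfangfa.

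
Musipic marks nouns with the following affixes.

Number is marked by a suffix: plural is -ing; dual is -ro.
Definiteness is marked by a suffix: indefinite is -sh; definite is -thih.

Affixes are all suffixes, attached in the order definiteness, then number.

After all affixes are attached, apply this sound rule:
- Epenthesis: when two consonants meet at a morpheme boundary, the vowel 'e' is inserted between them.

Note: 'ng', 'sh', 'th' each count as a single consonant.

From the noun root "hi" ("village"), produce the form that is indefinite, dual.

hishero

Attach definiteness indefinite -sh → hish.
Attach number dual -ro → hishro.
Apply epenthesis: hishro → hishero.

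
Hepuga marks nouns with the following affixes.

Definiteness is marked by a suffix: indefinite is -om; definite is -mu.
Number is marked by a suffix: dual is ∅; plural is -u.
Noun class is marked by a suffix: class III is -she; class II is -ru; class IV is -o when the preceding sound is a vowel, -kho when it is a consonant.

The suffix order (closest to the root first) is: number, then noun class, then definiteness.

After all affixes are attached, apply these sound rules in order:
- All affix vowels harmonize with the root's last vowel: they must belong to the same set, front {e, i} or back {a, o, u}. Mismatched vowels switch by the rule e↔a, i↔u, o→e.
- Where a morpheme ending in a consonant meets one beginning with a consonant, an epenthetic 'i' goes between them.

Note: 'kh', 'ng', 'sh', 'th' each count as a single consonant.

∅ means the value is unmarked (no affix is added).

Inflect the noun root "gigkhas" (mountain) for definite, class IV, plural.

Attach number plural -u → gigkhasu.
Attach noun class class IV -o (after vowel 'u') → gigkhasuo.
Attach definiteness definite -mu → gigkhasuomu.
Vowel harmony: no change.
Epenthesis: no change.

gigkhasuomu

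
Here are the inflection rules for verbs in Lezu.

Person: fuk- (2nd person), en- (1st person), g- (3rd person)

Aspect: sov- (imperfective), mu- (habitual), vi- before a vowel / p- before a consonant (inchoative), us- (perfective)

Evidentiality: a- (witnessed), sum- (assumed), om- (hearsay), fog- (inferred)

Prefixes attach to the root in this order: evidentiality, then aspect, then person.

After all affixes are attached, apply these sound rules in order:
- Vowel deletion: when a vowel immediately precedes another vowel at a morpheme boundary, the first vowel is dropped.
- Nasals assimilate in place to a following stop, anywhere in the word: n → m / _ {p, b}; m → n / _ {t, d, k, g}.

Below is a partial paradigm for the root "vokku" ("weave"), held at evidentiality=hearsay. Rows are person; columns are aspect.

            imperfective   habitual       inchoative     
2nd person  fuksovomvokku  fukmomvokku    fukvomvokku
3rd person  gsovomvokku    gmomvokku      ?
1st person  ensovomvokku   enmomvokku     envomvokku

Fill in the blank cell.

gvomvokku

Attach evidentiality hearsay om- → omvokku.
Attach aspect inchoative vi- (before vowel 'o') → viomvokku.
Attach person 3rd person g- → gviomvokku.
Apply vowel deletion: gviomvokku → gvomvokku.
Nasal assimilation: no change.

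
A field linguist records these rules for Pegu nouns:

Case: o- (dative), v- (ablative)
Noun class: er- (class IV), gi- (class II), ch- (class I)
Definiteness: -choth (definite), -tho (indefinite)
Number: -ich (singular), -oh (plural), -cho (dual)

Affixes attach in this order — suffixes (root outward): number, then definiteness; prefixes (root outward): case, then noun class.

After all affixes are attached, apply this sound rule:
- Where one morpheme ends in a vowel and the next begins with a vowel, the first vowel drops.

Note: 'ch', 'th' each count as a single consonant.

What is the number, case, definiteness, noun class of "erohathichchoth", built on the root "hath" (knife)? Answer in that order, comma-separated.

Segment: er-o-hath-ich-choth.
number: -ich → singular.
case: o- → dative.
definiteness: -choth → definite.
noun class: er- → class IV.

singular, dative, definite, class IV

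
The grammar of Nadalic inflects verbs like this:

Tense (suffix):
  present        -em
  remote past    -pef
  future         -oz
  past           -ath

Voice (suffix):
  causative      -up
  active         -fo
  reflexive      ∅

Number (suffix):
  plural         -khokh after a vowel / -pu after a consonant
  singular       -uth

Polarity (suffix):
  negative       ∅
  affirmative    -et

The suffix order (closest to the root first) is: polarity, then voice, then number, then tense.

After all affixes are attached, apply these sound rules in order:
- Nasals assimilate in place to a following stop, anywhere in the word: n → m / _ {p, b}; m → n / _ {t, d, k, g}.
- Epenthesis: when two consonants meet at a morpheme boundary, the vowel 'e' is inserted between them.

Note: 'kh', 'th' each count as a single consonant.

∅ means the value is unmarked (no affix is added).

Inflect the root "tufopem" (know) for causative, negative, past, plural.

polarity = negative: zero marking, form stays tufopem.
Attach voice causative -up → tufopemup.
Attach number plural -pu (after consonant 'p') → tufopemuppu.
Attach tense past -ath → tufopemuppuath.
Nasal assimilation: no change.
Apply epenthesis: tufopemuppuath → tufopemupepuath.

tufopemupepuath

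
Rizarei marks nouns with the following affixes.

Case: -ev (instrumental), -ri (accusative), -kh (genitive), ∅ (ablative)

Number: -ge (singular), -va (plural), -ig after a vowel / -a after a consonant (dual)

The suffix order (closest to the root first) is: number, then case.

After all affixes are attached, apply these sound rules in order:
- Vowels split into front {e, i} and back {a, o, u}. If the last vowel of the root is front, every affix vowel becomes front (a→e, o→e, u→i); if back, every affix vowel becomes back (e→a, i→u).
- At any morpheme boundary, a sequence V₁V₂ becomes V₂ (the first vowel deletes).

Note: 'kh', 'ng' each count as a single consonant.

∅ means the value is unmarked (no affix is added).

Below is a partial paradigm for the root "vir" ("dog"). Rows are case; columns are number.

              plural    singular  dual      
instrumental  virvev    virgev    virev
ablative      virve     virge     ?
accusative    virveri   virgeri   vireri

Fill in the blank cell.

vire

Attach number dual -a (after consonant 'r') → vira.
case = ablative: zero marking, form stays vira.
Apply vowel harmony: vira → vire.
Vowel deletion: no change.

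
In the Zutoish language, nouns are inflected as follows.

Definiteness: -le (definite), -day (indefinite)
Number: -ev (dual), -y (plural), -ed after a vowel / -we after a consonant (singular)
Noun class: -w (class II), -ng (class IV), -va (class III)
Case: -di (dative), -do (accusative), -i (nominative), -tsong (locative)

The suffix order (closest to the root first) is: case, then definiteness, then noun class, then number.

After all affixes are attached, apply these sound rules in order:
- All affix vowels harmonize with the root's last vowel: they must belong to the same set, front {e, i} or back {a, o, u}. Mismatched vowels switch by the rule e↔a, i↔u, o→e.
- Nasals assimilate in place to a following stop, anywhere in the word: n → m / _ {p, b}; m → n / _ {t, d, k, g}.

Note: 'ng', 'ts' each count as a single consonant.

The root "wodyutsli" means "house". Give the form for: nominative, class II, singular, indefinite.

Attach case nominative -i → wodyutslii.
Attach definiteness indefinite -day → wodyutsliiday.
Attach noun class class II -w → wodyutsliidayw.
Attach number singular -we (after consonant 'w') → wodyutsliidaywwe.
Apply vowel harmony: wodyutsliidaywwe → wodyutsliideywwe.
Nasal assimilation: no change.

wodyutsliideywwe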